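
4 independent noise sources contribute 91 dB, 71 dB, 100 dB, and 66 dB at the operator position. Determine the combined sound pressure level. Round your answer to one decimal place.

Incoherent sources combine by intensity addition: L_total = 10·log₁₀(Σ 10^(L_i/10)).
Σ 10^(L/10) = 10^(91/10) + 10^(71/10) + 10^(100/10) + 10^(66/10) = 1.128e+10.
L_total = 10·log₁₀(1.128e+10) = 100.52 dB.

100.5 dB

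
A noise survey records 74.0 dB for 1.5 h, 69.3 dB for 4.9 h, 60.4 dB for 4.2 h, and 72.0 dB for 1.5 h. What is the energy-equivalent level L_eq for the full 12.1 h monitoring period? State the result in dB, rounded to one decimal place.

The energy average is taken in the linear domain: L_eq = 10·log₁₀[(Σ tᵢ·10^(Lᵢ/10))/T], T = 12.1 h.
Σ tᵢ·10^(Lᵢ/10) = 1.5·10^(74.0/10) + 4.9·10^(69.3/10) + 4.2·10^(60.4/10) + 1.5·10^(72.0/10) = 1.078e+08.
L_eq = 10·log₁₀(1.078e+08/12.1) = 69.50 dB.

69.5 dB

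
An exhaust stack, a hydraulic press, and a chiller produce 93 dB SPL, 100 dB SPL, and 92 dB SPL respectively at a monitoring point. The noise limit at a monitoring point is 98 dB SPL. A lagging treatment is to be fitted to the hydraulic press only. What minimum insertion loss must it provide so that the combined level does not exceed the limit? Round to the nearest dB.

6 dB

Fixed contribution from the other sources: Σ 10^(L/10) = 10^(93/10) + 10^(92/10) = 3.580e+09 (95.54 dB SPL).
To meet 98 dB SPL overall, the treated hydraulic press may contribute at most 10^(98/10) − 3.580e+09 = 2.729e+09, i.e. 94.36 dB SPL.
So the hydraulic press must be reduced from 100 to 94.36 dB SPL: IL = 5.64 dB.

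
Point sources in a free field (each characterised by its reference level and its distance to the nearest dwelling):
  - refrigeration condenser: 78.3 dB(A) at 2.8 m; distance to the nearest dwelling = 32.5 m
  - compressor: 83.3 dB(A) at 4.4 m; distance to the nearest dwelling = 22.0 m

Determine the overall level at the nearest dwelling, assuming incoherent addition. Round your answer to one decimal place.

69.6 dB(A)

Apply inverse-square spreading to bring every level to the receiver, then sum 10^(L/10).
refrigeration condenser: 78.3 − 20·log₁₀(32.5/2.8) = 78.3 − 21.29 = 57.01 dB(A).
compressor: 83.3 − 20·log₁₀(22.0/4.4) = 83.3 − 13.98 = 69.32 dB(A).
Σ 10^(L/10) = 9.054e+06 → L_total = 10·log₁₀(9.054e+06) = 69.57 dB(A).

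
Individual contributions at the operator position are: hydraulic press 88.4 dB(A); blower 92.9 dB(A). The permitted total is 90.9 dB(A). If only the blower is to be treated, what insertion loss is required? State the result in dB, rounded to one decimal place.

5.6 dB

The untreated sources together contribute 10^(88.4/10) = 6.918e+08, i.e. 88.40 dB(A).
To meet 90.9 dB(A) overall, the treated blower may contribute at most 10^(90.9/10) − 6.918e+08 = 5.384e+08, i.e. 87.31 dB(A).
Required insertion loss = 92.9 − 87.31 = 5.59 dB.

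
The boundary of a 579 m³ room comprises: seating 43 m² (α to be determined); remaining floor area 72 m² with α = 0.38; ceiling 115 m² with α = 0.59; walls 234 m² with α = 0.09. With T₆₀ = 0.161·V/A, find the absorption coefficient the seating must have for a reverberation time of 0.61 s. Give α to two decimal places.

Required total absorption A = 0.161·579/0.61 = 152.82 m².
Absorption from the other surfaces = 72·0.38 + 115·0.59 + 234·0.09 = 116.27 m², so the seating must supply 36.55 m² over 43 m².
α = 36.55/43 = 0.850.

0.85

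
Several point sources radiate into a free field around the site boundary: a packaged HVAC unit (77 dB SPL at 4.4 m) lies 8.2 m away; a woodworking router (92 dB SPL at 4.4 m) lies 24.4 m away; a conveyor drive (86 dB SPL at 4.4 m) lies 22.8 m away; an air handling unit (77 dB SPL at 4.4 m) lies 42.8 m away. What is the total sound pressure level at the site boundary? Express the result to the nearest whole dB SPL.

79 dB SPL

Propagate each source to the receiver with L = L_ref − 20·log₁₀(r/r_ref), then add intensities.
packaged HVAC unit: 77 − 20·log₁₀(8.2/4.4) = 77 − 5.41 = 71.59 dB SPL.
woodworking router: 92 − 20·log₁₀(24.4/4.4) = 92 − 14.88 = 77.12 dB SPL.
conveyor drive: 86 − 20·log₁₀(22.8/4.4) = 86 − 14.29 = 71.71 dB SPL.
air handling unit: 77 − 20·log₁₀(42.8/4.4) = 77 − 19.76 = 57.24 dB SPL.
Σ 10^(L/10) = 8.132e+07 → L_total = 10·log₁₀(8.132e+07) = 79.10 dB SPL.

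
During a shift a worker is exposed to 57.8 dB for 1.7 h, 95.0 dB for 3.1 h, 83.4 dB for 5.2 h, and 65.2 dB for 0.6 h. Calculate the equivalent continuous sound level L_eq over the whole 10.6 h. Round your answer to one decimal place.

Weight each interval's intensity by its duration and average over T = 10.6 h:
Σ tᵢ·10^(Lᵢ/10) = 1.7·10^(57.8/10) + 3.1·10^(95.0/10) + 5.2·10^(83.4/10) + 0.6·10^(65.2/10) = 1.094e+10.
L_eq = 10·log₁₀(1.094e+10/10.6) = 90.14 dB.

90.1 dB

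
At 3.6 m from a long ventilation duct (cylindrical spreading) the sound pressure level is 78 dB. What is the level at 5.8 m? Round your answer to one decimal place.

Cylindrical spreading from a line source gives a 10·log₁₀(r₂/r₁) drop.
L₂ = 78 − 10·log₁₀(5.8/3.6) = 78 − 2.071 = 75.93 dB.

75.9 dB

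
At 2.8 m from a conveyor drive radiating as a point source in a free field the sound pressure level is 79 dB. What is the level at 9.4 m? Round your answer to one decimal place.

68.5 dB

For a point source, L₂ = L₁ − 20·log₁₀(r₂/r₁).
L₂ = 79 − 20·log₁₀(9.4/2.8) = 79 − 10.519 = 68.48 dB.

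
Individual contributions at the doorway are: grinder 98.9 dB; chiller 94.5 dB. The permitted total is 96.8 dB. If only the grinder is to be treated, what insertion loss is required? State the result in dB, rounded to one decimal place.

6.0 dB

The untreated sources together contribute 10^(94.5/10) = 2.818e+09, i.e. 94.50 dB.
To meet 96.8 dB overall, the treated grinder may contribute at most 10^(96.8/10) − 2.818e+09 = 1.968e+09, i.e. 92.94 dB.
Required insertion loss = 98.9 − 92.94 = 5.96 dB.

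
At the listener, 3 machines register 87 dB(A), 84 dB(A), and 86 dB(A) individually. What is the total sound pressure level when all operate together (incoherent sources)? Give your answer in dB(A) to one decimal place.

90.6 dB(A)

Incoherent sources combine by intensity addition: L_total = 10·log₁₀(Σ 10^(L_i/10)).
Σ 10^(L/10) = 10^(87/10) + 10^(84/10) + 10^(86/10) = 1.150e+09.
L_total = 10·log₁₀(1.150e+09) = 90.61 dB(A).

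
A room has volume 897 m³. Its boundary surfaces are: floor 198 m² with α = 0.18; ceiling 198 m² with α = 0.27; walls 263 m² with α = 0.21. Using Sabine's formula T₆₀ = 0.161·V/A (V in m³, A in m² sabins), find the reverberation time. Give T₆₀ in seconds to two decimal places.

Total absorption A = 198·0.18 + 198·0.27 + 263·0.21 = 144.33 m² sabins.
T₆₀ = 0.161·V/A = 0.161·897/144.33 = 1.001 s.

1.00 s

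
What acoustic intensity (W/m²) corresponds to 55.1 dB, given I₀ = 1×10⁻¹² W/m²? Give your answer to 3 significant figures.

3.24e-07 W/m²

I/I₀ = 10^(55.1/10) = 3.236e+05, so I = 3.236e+05 × 10⁻¹² W/m².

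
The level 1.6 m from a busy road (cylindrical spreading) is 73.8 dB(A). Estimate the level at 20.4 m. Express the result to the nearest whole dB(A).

63 dB(A)

Cylindrical spreading from a line source gives a 10·log₁₀(r₂/r₁) drop.
L₂ = 73.8 − 10·log₁₀(20.4/1.6) = 73.8 − 11.055 = 62.74 dB(A).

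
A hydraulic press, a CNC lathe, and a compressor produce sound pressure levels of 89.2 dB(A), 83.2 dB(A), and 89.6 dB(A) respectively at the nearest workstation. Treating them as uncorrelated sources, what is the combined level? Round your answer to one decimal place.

92.9 dB(A)

Incoherent sources combine by intensity addition: L_total = 10·log₁₀(Σ 10^(L_i/10)).
Σ 10^(L/10) = 10^(89.2/10) + 10^(83.2/10) + 10^(89.6/10) = 1.953e+09.
L_total = 10·log₁₀(1.953e+09) = 92.91 dB(A).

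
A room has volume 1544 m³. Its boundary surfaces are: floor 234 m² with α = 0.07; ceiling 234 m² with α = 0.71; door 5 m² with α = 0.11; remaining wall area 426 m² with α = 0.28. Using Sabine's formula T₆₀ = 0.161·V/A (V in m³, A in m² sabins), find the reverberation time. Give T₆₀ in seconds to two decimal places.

A = Σ Sᵢαᵢ = 234·0.07 + 234·0.71 + 5·0.11 + 426·0.28 = 302.35 m².
T₆₀ = 0.161·V/A = 0.161·1544/302.35 = 0.822 s.

0.82 s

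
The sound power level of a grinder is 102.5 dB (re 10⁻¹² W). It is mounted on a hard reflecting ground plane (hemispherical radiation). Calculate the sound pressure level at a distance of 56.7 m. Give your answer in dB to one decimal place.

Free-field hemispherical radiation: L_p = L_w − 10·log₁₀(2π·r²), r = 56.7 m.
2π·r² = 2.02e+04 m², 10·log₁₀ of that is 43.053 dB.
L_p = 102.5 − 43.053 = 59.45 dB.

59.4 dB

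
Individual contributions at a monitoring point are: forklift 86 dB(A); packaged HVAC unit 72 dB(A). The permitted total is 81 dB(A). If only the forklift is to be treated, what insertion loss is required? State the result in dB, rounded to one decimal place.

The untreated sources together contribute 10^(72/10) = 1.585e+07, i.e. 72.00 dB(A).
To meet 81 dB(A) overall, the treated forklift may contribute at most 10^(81/10) − 1.585e+07 = 1.100e+08, i.e. 80.42 dB(A).
So the forklift must be reduced from 86 to 80.42 dB(A): IL = 5.58 dB.

5.6 dB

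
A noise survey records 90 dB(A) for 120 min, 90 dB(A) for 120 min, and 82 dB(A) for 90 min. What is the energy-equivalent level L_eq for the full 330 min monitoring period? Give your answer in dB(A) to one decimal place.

Weight each interval's intensity by its duration and average over T = 330 min:
Σ tᵢ·10^(Lᵢ/10) = 120·10^(90/10) + 120·10^(90/10) + 90·10^(82/10) = 2.543e+11.
L_eq = 10·log₁₀(2.543e+11/330) = 88.87 dB(A).

88.9 dB(A)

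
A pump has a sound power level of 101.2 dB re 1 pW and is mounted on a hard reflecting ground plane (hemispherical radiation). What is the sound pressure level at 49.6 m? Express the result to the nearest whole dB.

Free-field hemispherical radiation: L_p = L_w − 10·log₁₀(2π·r²), r = 49.6 m.
2π·r² = 1.546e+04 m², 10·log₁₀ of that is 41.891 dB.
L_p = 101.2 − 41.891 = 59.31 dB.

59 dB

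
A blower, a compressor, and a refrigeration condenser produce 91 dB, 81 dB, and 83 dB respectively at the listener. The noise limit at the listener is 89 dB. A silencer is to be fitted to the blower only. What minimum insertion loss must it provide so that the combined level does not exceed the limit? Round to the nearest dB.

Fixed contribution from the other sources: Σ 10^(L/10) = 10^(81/10) + 10^(83/10) = 3.254e+08 (85.12 dB).
The limit corresponds to 10^(89/10) = 7.943e+08; subtracting the fixed part leaves 4.689e+08 for the blower, i.e. 86.71 dB.
Required insertion loss = 91 − 86.71 = 4.29 dB.

4 dB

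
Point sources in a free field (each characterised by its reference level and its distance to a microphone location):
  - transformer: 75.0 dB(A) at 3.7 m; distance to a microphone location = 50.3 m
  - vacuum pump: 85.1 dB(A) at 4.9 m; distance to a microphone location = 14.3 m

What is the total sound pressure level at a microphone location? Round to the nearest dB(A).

76 dB(A)

Propagate each source to the receiver with L = L_ref − 20·log₁₀(r/r_ref), then add intensities.
transformer: 75.0 − 20·log₁₀(50.3/3.7) = 75.0 − 22.67 = 52.33 dB(A).
vacuum pump: 85.1 − 20·log₁₀(14.3/4.9) = 85.1 − 9.30 = 75.80 dB(A).
Σ 10^(L/10) = 3.817e+07 → L_total = 10·log₁₀(3.817e+07) = 75.82 dB(A).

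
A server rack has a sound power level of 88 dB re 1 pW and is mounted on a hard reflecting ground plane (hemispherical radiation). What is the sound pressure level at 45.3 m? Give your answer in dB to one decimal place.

L_p = L_w − 10·log₁₀(2π·r²) with r = 45.3 m.
2π·r² = 1.289e+04 m², 10·log₁₀ of that is 41.104 dB.
L_p = 88 − 41.104 = 46.90 dB.

46.9 dB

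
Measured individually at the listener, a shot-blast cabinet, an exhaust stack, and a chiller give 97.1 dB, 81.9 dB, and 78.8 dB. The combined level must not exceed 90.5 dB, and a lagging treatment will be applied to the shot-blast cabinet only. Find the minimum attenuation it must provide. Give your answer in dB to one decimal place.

7.6 dB

Everything except the shot-blast cabinet sums to 10^(81.9/10) + 10^(78.8/10) = 2.307e+08 in linear terms, 83.63 dB.
The limit corresponds to 10^(90.5/10) = 1.122e+09; subtracting the fixed part leaves 8.913e+08 for the shot-blast cabinet, i.e. 89.50 dB.
So the shot-blast cabinet must be reduced from 97.1 to 89.50 dB: IL = 7.60 dB.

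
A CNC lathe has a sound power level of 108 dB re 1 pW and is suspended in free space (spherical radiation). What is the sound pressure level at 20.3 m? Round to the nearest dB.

71 dB

The power spreads over a sphere of area 4π·r², so L_p = L_w − 10·log₁₀(4π·r²).
4π·r² = 5178 m², 10·log₁₀ of that is 37.142 dB.
L_p = 108 − 37.142 = 70.86 dB.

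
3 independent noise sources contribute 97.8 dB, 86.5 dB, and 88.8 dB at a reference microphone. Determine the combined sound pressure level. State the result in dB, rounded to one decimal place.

98.6 dB

For uncorrelated sources the intensities add, so convert each level to linear form, sum, and take 10·log₁₀ of the total.
Σ 10^(L/10) = 10^(97.8/10) + 10^(86.5/10) + 10^(88.8/10) = 7.231e+09.
L_total = 10·log₁₀(7.231e+09) = 98.59 dB.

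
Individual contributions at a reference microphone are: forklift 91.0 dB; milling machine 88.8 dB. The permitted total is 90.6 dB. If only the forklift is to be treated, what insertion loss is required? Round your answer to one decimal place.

Fixed contribution from the other source: Σ 10^(L/10) = 10^(88.8/10) = 7.586e+08 (88.80 dB).
The limit corresponds to 10^(90.6/10) = 1.148e+09; subtracting the fixed part leaves 3.896e+08 for the forklift, i.e. 85.91 dB.
So the forklift must be reduced from 91.0 to 85.91 dB: IL = 5.09 dB.

5.1 dB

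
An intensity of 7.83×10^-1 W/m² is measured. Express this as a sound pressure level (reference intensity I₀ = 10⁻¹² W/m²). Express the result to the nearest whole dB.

I/I₀ = 7.83×10^-1/10⁻¹² = 7.83×10^11, and L = 10·log₁₀(I/I₀).
L = 10·(0.8938 + 11) = 118.94 dB.

119 dB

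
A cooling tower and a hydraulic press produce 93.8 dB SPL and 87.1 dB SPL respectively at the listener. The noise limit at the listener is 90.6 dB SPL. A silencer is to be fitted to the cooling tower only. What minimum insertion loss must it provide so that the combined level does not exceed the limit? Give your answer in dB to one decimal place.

5.8 dB

Fixed contribution from the other source: Σ 10^(L/10) = 10^(87.1/10) = 5.129e+08 (87.10 dB SPL).
To meet 90.6 dB SPL overall, the treated cooling tower may contribute at most 10^(90.6/10) − 5.129e+08 = 6.353e+08, i.e. 88.03 dB SPL.
Required insertion loss = 93.8 − 88.03 = 5.77 dB.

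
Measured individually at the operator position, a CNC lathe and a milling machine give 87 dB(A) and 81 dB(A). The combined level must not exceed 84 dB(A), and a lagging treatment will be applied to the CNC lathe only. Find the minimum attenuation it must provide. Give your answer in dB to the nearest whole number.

6 dB

The untreated sources together contribute 10^(81/10) = 1.259e+08, i.e. 81.00 dB(A).
To meet 84 dB(A) overall, the treated CNC lathe may contribute at most 10^(84/10) − 1.259e+08 = 1.253e+08, i.e. 80.98 dB(A).
Required insertion loss = 87 − 80.98 = 6.02 dB.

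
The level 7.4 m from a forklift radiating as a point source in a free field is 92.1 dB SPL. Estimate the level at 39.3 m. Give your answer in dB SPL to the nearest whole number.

For a point source, L₂ = L₁ − 20·log₁₀(r₂/r₁).
L₂ = 92.1 − 20·log₁₀(39.3/7.4) = 92.1 − 14.503 = 77.60 dB SPL.

78 dB SPL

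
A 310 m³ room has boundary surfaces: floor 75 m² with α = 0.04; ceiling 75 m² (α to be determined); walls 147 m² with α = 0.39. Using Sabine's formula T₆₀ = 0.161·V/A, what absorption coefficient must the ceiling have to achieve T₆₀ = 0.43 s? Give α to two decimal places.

0.74

A = 0.161·V/T₆₀ = 0.161·310/0.43 = 116.07 m² sabins.
Absorption from the other surfaces = 75·0.04 + 147·0.39 = 60.33 m², so the ceiling must supply 55.74 m² over 75 m².
α = 55.74/75 = 0.743.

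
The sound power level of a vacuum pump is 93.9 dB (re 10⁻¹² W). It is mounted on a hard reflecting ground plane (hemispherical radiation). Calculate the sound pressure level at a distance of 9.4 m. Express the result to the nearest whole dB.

L_p = L_w − 10·log₁₀(2π·r²) with r = 9.4 m.
2π·r² = 555.2 m², 10·log₁₀ of that is 27.444 dB.
L_p = 93.9 − 27.444 = 66.46 dB.

66 dB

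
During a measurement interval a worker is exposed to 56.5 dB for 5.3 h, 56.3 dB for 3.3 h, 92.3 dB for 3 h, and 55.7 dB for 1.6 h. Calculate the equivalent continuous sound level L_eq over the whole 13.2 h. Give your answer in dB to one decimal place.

Weight each interval's intensity by its duration and average over T = 13.2 h:
Σ tᵢ·10^(Lᵢ/10) = 5.3·10^(56.5/10) + 3.3·10^(56.3/10) + 3·10^(92.3/10) + 1.6·10^(55.7/10) = 5.099e+09.
L_eq = 10·log₁₀(5.099e+09/13.2) = 85.87 dB.

85.9 dB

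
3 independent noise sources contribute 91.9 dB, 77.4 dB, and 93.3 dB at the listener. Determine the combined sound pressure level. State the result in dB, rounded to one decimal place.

For uncorrelated sources the intensities add, so convert each level to linear form, sum, and take 10·log₁₀ of the total.
Σ 10^(L/10) = 10^(91.9/10) + 10^(77.4/10) + 10^(93.3/10) = 3.742e+09.
L_total = 10·log₁₀(3.742e+09) = 95.73 dB.

95.7 dB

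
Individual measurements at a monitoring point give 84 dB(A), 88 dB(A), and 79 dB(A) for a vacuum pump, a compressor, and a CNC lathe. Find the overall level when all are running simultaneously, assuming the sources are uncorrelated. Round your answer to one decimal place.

89.8 dB(A)

Incoherent sources combine by intensity addition: L_total = 10·log₁₀(Σ 10^(L_i/10)).
Σ 10^(L/10) = 10^(84/10) + 10^(88/10) + 10^(79/10) = 9.616e+08.
L_total = 10·log₁₀(9.616e+08) = 89.83 dB(A).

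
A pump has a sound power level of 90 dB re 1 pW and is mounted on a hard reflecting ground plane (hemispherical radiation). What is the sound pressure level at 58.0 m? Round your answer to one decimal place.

46.7 dB

The power spreads over a hemisphere of area 2π·r², so L_p = L_w − 10·log₁₀(2π·r²).
2π·r² = 2.114e+04 m², 10·log₁₀ of that is 43.250 dB.
L_p = 90 − 43.250 = 46.75 dB.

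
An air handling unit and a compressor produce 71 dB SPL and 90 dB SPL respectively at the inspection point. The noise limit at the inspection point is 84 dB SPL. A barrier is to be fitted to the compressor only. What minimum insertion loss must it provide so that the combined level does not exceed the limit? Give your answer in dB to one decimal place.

Fixed contribution from the other source: Σ 10^(L/10) = 10^(71/10) = 1.259e+07 (71.00 dB SPL).
The limit corresponds to 10^(84/10) = 2.512e+08; subtracting the fixed part leaves 2.386e+08 for the compressor, i.e. 83.78 dB SPL.
So the compressor must be reduced from 90 to 83.78 dB SPL: IL = 6.22 dB.

6.2 dB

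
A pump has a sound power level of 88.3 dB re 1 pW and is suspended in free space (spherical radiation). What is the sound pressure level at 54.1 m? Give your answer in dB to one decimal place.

L_p = L_w − 10·log₁₀(4π·r²) with r = 54.1 m.
4π·r² = 3.678e+04 m², 10·log₁₀ of that is 45.656 dB.
L_p = 88.3 − 45.656 = 42.64 dB.

42.6 dB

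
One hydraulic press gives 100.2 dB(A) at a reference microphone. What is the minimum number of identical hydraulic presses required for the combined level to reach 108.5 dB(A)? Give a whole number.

7

N identical sources give L₁ + 10·log₁₀ N, so require 10·log₁₀ N ≥ 108.5 − 100.2 = 8.3 dB.
N ≥ 10^(8.3/10) = 6.761, so N = 7.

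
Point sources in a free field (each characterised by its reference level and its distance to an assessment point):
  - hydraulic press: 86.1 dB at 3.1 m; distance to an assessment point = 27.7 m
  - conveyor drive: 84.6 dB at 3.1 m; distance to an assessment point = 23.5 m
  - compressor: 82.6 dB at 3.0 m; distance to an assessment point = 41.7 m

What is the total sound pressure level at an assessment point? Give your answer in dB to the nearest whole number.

Apply inverse-square spreading to bring every level to the receiver, then sum 10^(L/10).
hydraulic press: 86.1 − 20·log₁₀(27.7/3.1) = 86.1 − 19.02 = 67.08 dB.
conveyor drive: 84.6 − 20·log₁₀(23.5/3.1) = 84.6 − 17.59 = 67.01 dB.
compressor: 82.6 − 20·log₁₀(41.7/3.0) = 82.6 − 22.86 = 59.74 dB.
Σ 10^(L/10) = 1.106e+07 → L_total = 10·log₁₀(1.106e+07) = 70.44 dB.

70 dB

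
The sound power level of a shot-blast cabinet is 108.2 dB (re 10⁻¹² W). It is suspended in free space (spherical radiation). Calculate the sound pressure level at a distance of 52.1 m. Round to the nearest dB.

63 dB

The power spreads over a sphere of area 4π·r², so L_p = L_w − 10·log₁₀(4π·r²).
4π·r² = 3.411e+04 m², 10·log₁₀ of that is 45.329 dB.
L_p = 108.2 − 45.329 = 62.87 dB.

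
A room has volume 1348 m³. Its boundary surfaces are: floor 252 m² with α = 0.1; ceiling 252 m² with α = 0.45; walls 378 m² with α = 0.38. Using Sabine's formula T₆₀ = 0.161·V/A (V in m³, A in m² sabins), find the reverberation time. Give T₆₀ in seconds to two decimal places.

Total absorption A = 252·0.1 + 252·0.45 + 378·0.38 = 282.24 m² sabins.
T₆₀ = 0.161·V/A = 0.161·1348/282.24 = 0.769 s.

0.77 s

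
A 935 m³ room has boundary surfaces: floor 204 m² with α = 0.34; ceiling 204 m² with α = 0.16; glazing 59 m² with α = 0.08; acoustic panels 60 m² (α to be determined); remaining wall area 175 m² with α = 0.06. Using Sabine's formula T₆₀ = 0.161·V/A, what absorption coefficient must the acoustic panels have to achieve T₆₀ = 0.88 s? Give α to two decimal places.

0.90

From T₆₀ = 0.161·V/A, the target T₆₀ = 0.88 s needs A = 0.161·935/0.88 = 171.06 m².
Absorption from the other surfaces = 204·0.34 + 204·0.16 + 59·0.08 + 175·0.06 = 117.22 m², so the acoustic panels must supply 53.84 m² over 60 m².
α = 53.84/60 = 0.897.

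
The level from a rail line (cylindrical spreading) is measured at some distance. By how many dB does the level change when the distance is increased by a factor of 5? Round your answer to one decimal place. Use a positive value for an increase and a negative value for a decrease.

-7.0 dB

Line-source spreading: ΔL = −10·log₁₀(r₂/r₁).
ΔL = −10·log₁₀(5) = -6.99 dB.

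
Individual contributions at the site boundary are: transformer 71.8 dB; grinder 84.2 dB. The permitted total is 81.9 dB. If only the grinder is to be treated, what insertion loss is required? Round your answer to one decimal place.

Everything except the grinder sums to 10^(71.8/10) = 1.514e+07 in linear terms, 71.80 dB.
To meet 81.9 dB overall, the treated grinder may contribute at most 10^(81.9/10) − 1.514e+07 = 1.397e+08, i.e. 81.45 dB.
So the grinder must be reduced from 84.2 to 81.45 dB: IL = 2.75 dB.

2.7 dB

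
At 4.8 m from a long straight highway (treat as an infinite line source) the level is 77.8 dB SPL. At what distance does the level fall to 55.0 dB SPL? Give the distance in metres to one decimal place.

914.6 m

For a line source L₁ − L₂ = 10·log₁₀(r₂/r₁), so r₂ = r₁·10^((L₁−L₂)/10).
r₂ = 4.8·10^((77.8−55.0)/10) = 4.8·10^(22.8/10) = 914.62 m.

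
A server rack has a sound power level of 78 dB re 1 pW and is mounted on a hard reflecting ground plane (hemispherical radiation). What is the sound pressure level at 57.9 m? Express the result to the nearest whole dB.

The power spreads over a hemisphere of area 2π·r², so L_p = L_w − 10·log₁₀(2π·r²).
2π·r² = 2.106e+04 m², 10·log₁₀ of that is 43.235 dB.
L_p = 78 − 43.235 = 34.76 dB.

35 dB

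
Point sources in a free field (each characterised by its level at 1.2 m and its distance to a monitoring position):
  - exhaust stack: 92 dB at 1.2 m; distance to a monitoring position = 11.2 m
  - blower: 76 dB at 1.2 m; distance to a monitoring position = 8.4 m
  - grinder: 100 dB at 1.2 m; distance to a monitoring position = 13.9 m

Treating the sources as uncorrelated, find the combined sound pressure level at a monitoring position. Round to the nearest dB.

First find each source's level at the receiver (point-source: −20·log₁₀(r/r_ref)), then combine on an intensity basis.
exhaust stack: 92 − 20·log₁₀(11.2/1.2) = 92 − 19.40 = 72.60 dB.
blower: 76 − 20·log₁₀(8.4/1.2) = 76 − 16.90 = 59.10 dB.
grinder: 100 − 20·log₁₀(13.9/1.2) = 100 − 21.28 = 78.72 dB.
Σ 10^(L/10) = 9.354e+07 → L_total = 10·log₁₀(9.354e+07) = 79.71 dB.

80 dB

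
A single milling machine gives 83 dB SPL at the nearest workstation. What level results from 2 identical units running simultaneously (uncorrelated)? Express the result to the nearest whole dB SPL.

N identical incoherent sources raise the level by 10·log₁₀ N.
L_total = 83 + 10·log₁₀(2) = 83 + 3.010 = 86.01 dB SPL.

86 dB SPL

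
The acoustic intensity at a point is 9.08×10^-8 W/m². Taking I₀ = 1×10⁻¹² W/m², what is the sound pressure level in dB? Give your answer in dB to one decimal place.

49.6 dB

L = 10·log₁₀(I/I₀) = 10·log₁₀(9.08×10^-8/10⁻¹²) = 10·log₁₀(9.08×10^4).
L = 10·(0.9581 + 4) = 49.58 dB.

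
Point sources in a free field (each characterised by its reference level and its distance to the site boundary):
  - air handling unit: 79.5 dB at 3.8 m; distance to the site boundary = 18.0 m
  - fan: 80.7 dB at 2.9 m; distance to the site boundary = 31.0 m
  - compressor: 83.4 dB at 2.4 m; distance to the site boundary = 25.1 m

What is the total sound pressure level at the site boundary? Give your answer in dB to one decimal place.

Propagate each source to the receiver with L = L_ref − 20·log₁₀(r/r_ref), then add intensities.
air handling unit: 79.5 − 20·log₁₀(18.0/3.8) = 79.5 − 13.51 = 65.99 dB.
fan: 80.7 − 20·log₁₀(31.0/2.9) = 80.7 − 20.58 = 60.12 dB.
compressor: 83.4 − 20·log₁₀(25.1/2.4) = 83.4 − 20.39 = 63.01 dB.
Σ 10^(L/10) = 7.001e+06 → L_total = 10·log₁₀(7.001e+06) = 68.45 dB.

68.5 dB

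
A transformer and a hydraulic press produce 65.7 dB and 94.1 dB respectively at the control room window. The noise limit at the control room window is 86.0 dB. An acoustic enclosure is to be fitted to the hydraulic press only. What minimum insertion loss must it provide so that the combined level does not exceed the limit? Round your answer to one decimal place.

8.1 dB

Fixed contribution from the other source: Σ 10^(L/10) = 10^(65.7/10) = 3.715e+06 (65.70 dB).
The limit corresponds to 10^(86.0/10) = 3.981e+08; subtracting the fixed part leaves 3.944e+08 for the hydraulic press, i.e. 85.96 dB.
So the hydraulic press must be reduced from 94.1 to 85.96 dB: IL = 8.14 dB.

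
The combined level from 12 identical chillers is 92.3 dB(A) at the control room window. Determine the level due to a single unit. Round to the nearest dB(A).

82 dB(A)

For N identical incoherent sources L_total = L₁ + 10·log₁₀ N, so L₁ = 92.3 − 10·log₁₀(12) = 92.3 − 10.792.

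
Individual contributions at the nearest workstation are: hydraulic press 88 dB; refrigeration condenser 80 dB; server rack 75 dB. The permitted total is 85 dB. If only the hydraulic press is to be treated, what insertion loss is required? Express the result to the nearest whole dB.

5 dB

Everything except the hydraulic press sums to 10^(80/10) + 10^(75/10) = 1.316e+08 in linear terms, 81.19 dB.
The limit corresponds to 10^(85/10) = 3.162e+08; subtracting the fixed part leaves 1.846e+08 for the hydraulic press, i.e. 82.66 dB.
Required insertion loss = 88 − 82.66 = 5.34 dB.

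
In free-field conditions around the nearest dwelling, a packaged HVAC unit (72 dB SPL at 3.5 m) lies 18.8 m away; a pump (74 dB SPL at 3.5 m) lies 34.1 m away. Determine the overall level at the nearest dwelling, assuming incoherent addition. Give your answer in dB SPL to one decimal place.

59.1 dB SPL

Apply inverse-square spreading to bring every level to the receiver, then sum 10^(L/10).
packaged HVAC unit: 72 − 20·log₁₀(18.8/3.5) = 72 − 14.60 = 57.40 dB SPL.
pump: 74 − 20·log₁₀(34.1/3.5) = 74 − 19.77 = 54.23 dB SPL.
Σ 10^(L/10) = 8.139e+05 → L_total = 10·log₁₀(8.139e+05) = 59.11 dB SPL.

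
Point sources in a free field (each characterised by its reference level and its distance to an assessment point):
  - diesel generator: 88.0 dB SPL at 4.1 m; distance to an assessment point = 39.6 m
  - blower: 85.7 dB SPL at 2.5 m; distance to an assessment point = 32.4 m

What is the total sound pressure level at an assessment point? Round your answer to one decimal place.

Apply inverse-square spreading to bring every level to the receiver, then sum 10^(L/10).
diesel generator: 88.0 − 20·log₁₀(39.6/4.1) = 88.0 − 19.70 = 68.30 dB SPL.
blower: 85.7 − 20·log₁₀(32.4/2.5) = 85.7 − 22.25 = 63.45 dB SPL.
Σ 10^(L/10) = 8.976e+06 → L_total = 10·log₁₀(8.976e+06) = 69.53 dB SPL.

69.5 dB SPL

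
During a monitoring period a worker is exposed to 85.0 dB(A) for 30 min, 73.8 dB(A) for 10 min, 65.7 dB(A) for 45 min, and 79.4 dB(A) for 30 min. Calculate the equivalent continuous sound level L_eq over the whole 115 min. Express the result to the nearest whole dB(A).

80 dB(A)

The energy average is taken in the linear domain: L_eq = 10·log₁₀[(Σ tᵢ·10^(Lᵢ/10))/T], T = 115 min.
Σ tᵢ·10^(Lᵢ/10) = 30·10^(85.0/10) + 10·10^(73.8/10) + 45·10^(65.7/10) + 30·10^(79.4/10) = 1.251e+10.
L_eq = 10·log₁₀(1.251e+10/115) = 80.36 dB(A).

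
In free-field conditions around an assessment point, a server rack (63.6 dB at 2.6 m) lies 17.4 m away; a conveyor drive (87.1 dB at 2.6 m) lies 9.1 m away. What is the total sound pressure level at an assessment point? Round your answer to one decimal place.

76.2 dB

First find each source's level at the receiver (point-source: −20·log₁₀(r/r_ref)), then combine on an intensity basis.
server rack: 63.6 − 20·log₁₀(17.4/2.6) = 63.6 − 16.51 = 47.09 dB.
conveyor drive: 87.1 − 20·log₁₀(9.1/2.6) = 87.1 − 10.88 = 76.22 dB.
Σ 10^(L/10) = 4.192e+07 → L_total = 10·log₁₀(4.192e+07) = 76.22 dB.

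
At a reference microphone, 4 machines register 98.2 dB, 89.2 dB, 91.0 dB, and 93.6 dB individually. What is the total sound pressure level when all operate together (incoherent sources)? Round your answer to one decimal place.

Incoherent sources combine by intensity addition: L_total = 10·log₁₀(Σ 10^(L_i/10)).
Σ 10^(L/10) = 10^(98.2/10) + 10^(89.2/10) + 10^(91.0/10) + 10^(93.6/10) = 1.099e+10.
L_total = 10·log₁₀(1.099e+10) = 100.41 dB.

100.4 dB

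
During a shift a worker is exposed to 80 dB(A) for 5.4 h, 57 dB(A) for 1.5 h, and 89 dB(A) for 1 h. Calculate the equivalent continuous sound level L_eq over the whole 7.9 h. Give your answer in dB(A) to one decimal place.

Weight each interval's intensity by its duration and average over T = 7.9 h:
Σ tᵢ·10^(Lᵢ/10) = 5.4·10^(80/10) + 1.5·10^(57/10) + 1·10^(89/10) = 1.335e+09.
L_eq = 10·log₁₀(1.335e+09/7.9) = 82.28 dB(A).

82.3 dB(A)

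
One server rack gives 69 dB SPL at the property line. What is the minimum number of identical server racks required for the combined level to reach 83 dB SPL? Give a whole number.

26

Need L₁ + 10·log₁₀ N ≥ 83, i.e. log₁₀ N ≥ 1.40.
N ≥ 10^(14.0/10) = 25.119, so N = 26.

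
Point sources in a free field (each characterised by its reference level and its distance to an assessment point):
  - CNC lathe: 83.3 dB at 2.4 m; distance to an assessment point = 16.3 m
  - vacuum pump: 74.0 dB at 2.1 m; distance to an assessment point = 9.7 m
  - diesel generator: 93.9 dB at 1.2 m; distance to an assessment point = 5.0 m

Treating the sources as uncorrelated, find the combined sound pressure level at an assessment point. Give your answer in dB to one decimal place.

81.7 dB

Propagate each source to the receiver with L = L_ref − 20·log₁₀(r/r_ref), then add intensities.
CNC lathe: 83.3 − 20·log₁₀(16.3/2.4) = 83.3 − 16.64 = 66.66 dB.
vacuum pump: 74.0 − 20·log₁₀(9.7/2.1) = 74.0 − 13.29 = 60.71 dB.
diesel generator: 93.9 − 20·log₁₀(5.0/1.2) = 93.9 − 12.40 = 81.50 dB.
Σ 10^(L/10) = 1.472e+08 → L_total = 10·log₁₀(1.472e+08) = 81.68 dB.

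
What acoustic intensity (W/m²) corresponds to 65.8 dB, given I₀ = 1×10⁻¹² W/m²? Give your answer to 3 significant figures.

3.80e-06 W/m²

I/I₀ = 10^(65.8/10) = 3.802e+06, so I = 3.802e+06 × 10⁻¹² W/m².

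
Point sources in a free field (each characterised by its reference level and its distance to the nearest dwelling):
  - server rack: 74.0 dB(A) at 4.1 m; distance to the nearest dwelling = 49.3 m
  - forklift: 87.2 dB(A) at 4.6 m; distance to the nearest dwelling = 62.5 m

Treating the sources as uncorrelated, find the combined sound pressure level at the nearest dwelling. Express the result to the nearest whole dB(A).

65 dB(A)

Propagate each source to the receiver with L = L_ref − 20·log₁₀(r/r_ref), then add intensities.
server rack: 74.0 − 20·log₁₀(49.3/4.1) = 74.0 − 21.60 = 52.40 dB(A).
forklift: 87.2 − 20·log₁₀(62.5/4.6) = 87.2 − 22.66 = 64.54 dB(A).
Σ 10^(L/10) = 3.017e+06 → L_total = 10·log₁₀(3.017e+06) = 64.80 dB(A).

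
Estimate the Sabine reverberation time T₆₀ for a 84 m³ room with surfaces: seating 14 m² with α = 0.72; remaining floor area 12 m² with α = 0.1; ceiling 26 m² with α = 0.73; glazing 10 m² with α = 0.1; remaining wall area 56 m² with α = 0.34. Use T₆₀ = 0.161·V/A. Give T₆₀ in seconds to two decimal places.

A = Σ Sᵢαᵢ = 14·0.72 + 12·0.1 + 26·0.73 + 10·0.1 + 56·0.34 = 50.30 m².
T₆₀ = 0.161·V/A = 0.161·84/50.30 = 0.269 s.

0.27 s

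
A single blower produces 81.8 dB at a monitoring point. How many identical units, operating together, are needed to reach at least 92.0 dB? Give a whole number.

11

Need L₁ + 10·log₁₀ N ≥ 92.0, i.e. log₁₀ N ≥ 1.02.
N ≥ 10^(10.2/10) = 10.471, so N = 11.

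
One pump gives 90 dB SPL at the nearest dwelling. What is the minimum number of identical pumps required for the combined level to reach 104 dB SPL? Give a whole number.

26

The shortfall is 104 − 90 = 14.0 dB, and N units add 10·log₁₀ N, so need 10·log₁₀ N ≥ 14.0.
N ≥ 10^(14.0/10) = 25.119, so N = 26.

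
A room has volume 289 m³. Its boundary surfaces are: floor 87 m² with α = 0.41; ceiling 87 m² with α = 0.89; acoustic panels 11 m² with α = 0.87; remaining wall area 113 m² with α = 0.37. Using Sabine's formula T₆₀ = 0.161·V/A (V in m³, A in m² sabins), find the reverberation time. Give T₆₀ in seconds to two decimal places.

0.28 s

Total absorption A = 87·0.41 + 87·0.89 + 11·0.87 + 113·0.37 = 164.48 m² sabins.
T₆₀ = 0.161 × 289 / 164.48 = 0.283 s.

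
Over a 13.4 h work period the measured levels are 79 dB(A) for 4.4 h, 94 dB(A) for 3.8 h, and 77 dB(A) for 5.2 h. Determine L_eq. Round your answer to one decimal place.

The energy average is taken in the linear domain: L_eq = 10·log₁₀[(Σ tᵢ·10^(Lᵢ/10))/T], T = 13.4 h.
Σ tᵢ·10^(Lᵢ/10) = 4.4·10^(79/10) + 3.8·10^(94/10) + 5.2·10^(77/10) = 1.016e+10.
L_eq = 10·log₁₀(1.016e+10/13.4) = 88.80 dB(A).

88.8 dB(A)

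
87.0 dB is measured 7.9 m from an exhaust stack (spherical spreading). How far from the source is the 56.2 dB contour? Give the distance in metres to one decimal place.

Point-source spreading drops the level by 20·log₁₀(r₂/r₁); inverting, r₂/r₁ = 10^(ΔL/20).
r₂ = 7.9·10^((87.0−56.2)/20) = 7.9·10^(30.8/20) = 273.92 m.

273.9 m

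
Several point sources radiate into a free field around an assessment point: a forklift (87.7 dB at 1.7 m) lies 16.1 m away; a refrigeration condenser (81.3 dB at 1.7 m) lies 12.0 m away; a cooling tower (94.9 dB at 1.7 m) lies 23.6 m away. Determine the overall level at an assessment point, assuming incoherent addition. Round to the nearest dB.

74 dB

Apply inverse-square spreading to bring every level to the receiver, then sum 10^(L/10).
forklift: 87.7 − 20·log₁₀(16.1/1.7) = 87.7 − 19.53 = 68.17 dB.
refrigeration condenser: 81.3 − 20·log₁₀(12.0/1.7) = 81.3 − 16.97 = 64.33 dB.
cooling tower: 94.9 − 20·log₁₀(23.6/1.7) = 94.9 − 22.85 = 72.05 dB.
Σ 10^(L/10) = 2.531e+07 → L_total = 10·log₁₀(2.531e+07) = 74.03 dB.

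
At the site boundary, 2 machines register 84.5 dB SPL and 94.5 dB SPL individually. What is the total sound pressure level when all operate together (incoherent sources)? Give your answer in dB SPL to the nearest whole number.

95 dB SPL

For uncorrelated sources the intensities add, so convert each level to linear form, sum, and take 10·log₁₀ of the total.
Σ 10^(L/10) = 10^(84.5/10) + 10^(94.5/10) = 3.100e+09.
L_total = 10·log₁₀(3.100e+09) = 94.91 dB SPL.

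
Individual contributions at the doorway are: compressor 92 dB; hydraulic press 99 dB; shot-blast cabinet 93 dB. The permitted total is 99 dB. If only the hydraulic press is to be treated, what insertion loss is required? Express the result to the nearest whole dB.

Fixed contribution from the other sources: Σ 10^(L/10) = 10^(92/10) + 10^(93/10) = 3.580e+09 (95.54 dB).
To meet 99 dB overall, the treated hydraulic press may contribute at most 10^(99/10) − 3.580e+09 = 4.363e+09, i.e. 96.40 dB.
Required insertion loss = 99 − 96.40 = 2.60 dB.

3 dB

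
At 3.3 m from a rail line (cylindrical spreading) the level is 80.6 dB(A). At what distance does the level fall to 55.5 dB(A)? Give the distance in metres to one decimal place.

1067.9 m

Line-source spreading drops the level by 10·log₁₀(r₂/r₁); inverting, r₂/r₁ = 10^(ΔL/10).
r₂ = 3.3·10^((80.6−55.5)/10) = 3.3·10^(25.1/10) = 1067.86 m.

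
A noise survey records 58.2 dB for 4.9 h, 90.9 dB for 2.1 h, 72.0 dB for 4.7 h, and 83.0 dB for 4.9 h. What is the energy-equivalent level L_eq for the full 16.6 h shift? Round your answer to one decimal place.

Weight each interval's intensity by its duration and average over T = 16.6 h:
Σ tᵢ·10^(Lᵢ/10) = 4.9·10^(58.2/10) + 2.1·10^(90.9/10) + 4.7·10^(72.0/10) + 4.9·10^(83.0/10) = 3.639e+09.
L_eq = 10·log₁₀(3.639e+09/16.6) = 83.41 dB.

83.4 dB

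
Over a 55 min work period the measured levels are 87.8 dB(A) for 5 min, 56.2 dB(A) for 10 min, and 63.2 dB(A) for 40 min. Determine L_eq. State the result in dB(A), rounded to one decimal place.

77.5 dB(A)

Weight each interval's intensity by its duration and average over T = 55 min:
Σ tᵢ·10^(Lᵢ/10) = 5·10^(87.8/10) + 10·10^(56.2/10) + 40·10^(63.2/10) = 3.101e+09.
L_eq = 10·log₁₀(3.101e+09/55) = 77.51 dB(A).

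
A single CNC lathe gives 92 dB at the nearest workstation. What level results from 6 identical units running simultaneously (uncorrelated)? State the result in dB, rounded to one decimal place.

N identical incoherent sources raise the level by 10·log₁₀ N.
L_total = 92 + 10·log₁₀(6) = 92 + 7.782 = 99.78 dB.

99.8 dB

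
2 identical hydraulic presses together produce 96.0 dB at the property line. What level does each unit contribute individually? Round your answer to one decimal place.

93.0 dB

Dividing the total intensity by 2 lowers the level by 10·log₁₀ 2 = 3.010 dB: L₁ = 96.0 − 3.010.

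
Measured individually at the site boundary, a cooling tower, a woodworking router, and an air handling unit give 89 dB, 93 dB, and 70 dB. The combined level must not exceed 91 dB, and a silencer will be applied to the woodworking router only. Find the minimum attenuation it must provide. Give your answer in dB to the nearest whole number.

6 dB

Fixed contribution from the other sources: Σ 10^(L/10) = 10^(89/10) + 10^(70/10) = 8.043e+08 (89.05 dB).
The limit corresponds to 10^(91/10) = 1.259e+09; subtracting the fixed part leaves 4.546e+08 for the woodworking router, i.e. 86.58 dB.
So the woodworking router must be reduced from 93 to 86.58 dB: IL = 6.42 dB.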